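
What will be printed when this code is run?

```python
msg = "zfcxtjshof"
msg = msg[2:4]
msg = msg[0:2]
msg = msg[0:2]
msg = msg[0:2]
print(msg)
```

cx

slice [2:4] → 'cx'
slice [0:2] → 'cx'
slice [0:2] → 'cx'
slice [0:2] → 'cx'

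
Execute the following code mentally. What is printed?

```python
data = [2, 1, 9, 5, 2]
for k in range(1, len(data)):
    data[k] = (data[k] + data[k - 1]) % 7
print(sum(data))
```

k=1: data[1] = (1+2)%7 = 3 → [2, 3, 9, 5, 2]
k=2: data[2] = (9+3)%7 = 5 → [2, 3, 5, 5, 2]
k=3: data[3] = (5+5)%7 = 3 → [2, 3, 5, 3, 2]
k=4: data[4] = (2+3)%7 = 5 → [2, 3, 5, 3, 5]
sum = 18

18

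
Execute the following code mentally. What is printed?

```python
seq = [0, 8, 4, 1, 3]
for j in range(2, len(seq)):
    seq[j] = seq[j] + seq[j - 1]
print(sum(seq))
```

49

j=2: seq[2] = 4+8 = 12 → [0, 8, 12, 1, 3]
j=3: seq[3] = 1+12 = 13 → [0, 8, 12, 13, 3]
j=4: seq[4] = 3+13 = 16 → [0, 8, 12, 13, 16]
sum = 49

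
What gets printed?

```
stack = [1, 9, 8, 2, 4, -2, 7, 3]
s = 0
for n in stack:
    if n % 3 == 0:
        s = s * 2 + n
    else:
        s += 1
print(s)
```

35

n=1: not %3==0, s = 0+1 = 1
n=9: %3==0, s = 1*2+9 = 11
n=8: not %3==0, s = 11+1 = 12
n=2: not %3==0, s = 12+1 = 13
n=4: not %3==0, s = 13+1 = 14
n=-2: not %3==0, s = 14+1 = 15
n=7: not %3==0, s = 15+1 = 16
n=3: %3==0, s = 16*2+3 = 35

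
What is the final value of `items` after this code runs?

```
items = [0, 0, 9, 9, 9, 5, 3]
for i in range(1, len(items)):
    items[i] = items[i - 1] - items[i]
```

i=1: items[1] = 0-0 = 0 → [0, 0, 9, 9, 9, 5, 3]
i=2: items[2] = 0-9 = -9 → [0, 0, -9, 9, 9, 5, 3]
i=3: items[3] = (-9)-9 = -18 → [0, 0, -9, -18, 9, 5, 3]
i=4: items[4] = (-18)-9 = -27 → [0, 0, -9, -18, -27, 5, 3]
i=5: items[5] = (-27)-5 = -32 → [0, 0, -9, -18, -27, -32, 3]
i=6: items[6] = (-32)-3 = -35 → [0, 0, -9, -18, -27, -32, -35]

[0, 0, -9, -18, -27, -32, -35]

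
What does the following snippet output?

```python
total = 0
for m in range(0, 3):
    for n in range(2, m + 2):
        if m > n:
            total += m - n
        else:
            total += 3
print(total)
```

m=1,n=2: not 1>2, total = 0+3 = 3
m=2,n=2: not 2>2, total = 3+3 = 6
m=2,n=3: not 2>3, total = 6+3 = 9

9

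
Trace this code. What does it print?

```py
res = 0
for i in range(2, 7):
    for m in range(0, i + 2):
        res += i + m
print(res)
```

i=2,m=0: res = 0+2 = 2
i=2,m=1: res = 2+3 = 5
i=2,m=2: res = 5+4 = 9
i=2,m=3: res = 9+5 = 14
i=3,m=0: res = 14+3 = 17
i=3,m=1: res = 17+4 = 21
i=3,m=2: res = 21+5 = 26
i=3,m=3: res = 26+6 = 32
i=3,m=4: res = 32+7 = 39
i=4,m=0: res = 39+4 = 43
i=4,m=1: res = 43+5 = 48
i=4,m=2: res = 48+6 = 54
i=4,m=3: res = 54+7 = 61
i=4,m=4: res = 61+8 = 69
i=4,m=5: res = 69+9 = 78
i=5,m=0: res = 78+5 = 83
i=5,m=1: res = 83+6 = 89
i=5,m=2: res = 89+7 = 96
i=5,m=3: res = 96+8 = 104
i=5,m=4: res = 104+9 = 113
i=5,m=5: res = 113+10 = 123
i=5,m=6: res = 123+11 = 134
i=6,m=0: res = 134+6 = 140
i=6,m=1: res = 140+7 = 147
i=6,m=2: res = 147+8 = 155
i=6,m=3: res = 155+9 = 164
i=6,m=4: res = 164+10 = 174
i=6,m=5: res = 174+11 = 185
i=6,m=6: res = 185+12 = 197
i=6,m=7: res = 197+13 = 210

210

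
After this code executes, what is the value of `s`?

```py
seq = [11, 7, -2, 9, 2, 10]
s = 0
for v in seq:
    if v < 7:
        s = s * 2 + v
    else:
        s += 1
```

9

v=11: not <7, s = 0+1 = 1
v=7: not <7, s = 1+1 = 2
v=-2: <7, s = 2*2+(-2) = 2
v=9: not <7, s = 2+1 = 3
v=2: <7, s = 3*2+2 = 8
v=10: not <7, s = 8+1 = 9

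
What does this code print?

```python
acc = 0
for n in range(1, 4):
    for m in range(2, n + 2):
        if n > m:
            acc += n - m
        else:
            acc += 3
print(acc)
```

n=1,m=2: not 1>2, acc = 0+3 = 3
n=2,m=2: not 2>2, acc = 3+3 = 6
n=2,m=3: not 2>3, acc = 6+3 = 9
n=3,m=2: 3>2, acc = 9+1 = 10
n=3,m=3: not 3>3, acc = 10+3 = 13
n=3,m=4: not 3>4, acc = 13+3 = 16

16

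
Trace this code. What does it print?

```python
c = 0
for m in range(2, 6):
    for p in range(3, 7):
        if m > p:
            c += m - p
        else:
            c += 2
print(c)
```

m=2,p=3: not 2>3, c = 0+2 = 2
m=2,p=4: not 2>4, c = 2+2 = 4
m=2,p=5: not 2>5, c = 4+2 = 6
m=2,p=6: not 2>6, c = 6+2 = 8
m=3,p=3: not 3>3, c = 8+2 = 10
m=3,p=4: not 3>4, c = 10+2 = 12
m=3,p=5: not 3>5, c = 12+2 = 14
m=3,p=6: not 3>6, c = 14+2 = 16
m=4,p=3: 4>3, c = 16+1 = 17
m=4,p=4: not 4>4, c = 17+2 = 19
m=4,p=5: not 4>5, c = 19+2 = 21
m=4,p=6: not 4>6, c = 21+2 = 23
m=5,p=3: 5>3, c = 23+2 = 25
m=5,p=4: 5>4, c = 25+1 = 26
m=5,p=5: not 5>5, c = 26+2 = 28
m=5,p=6: not 5>6, c = 28+2 = 30

30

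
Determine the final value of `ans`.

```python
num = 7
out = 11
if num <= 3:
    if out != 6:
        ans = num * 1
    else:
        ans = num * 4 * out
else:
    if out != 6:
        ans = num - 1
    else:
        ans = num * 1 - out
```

num=7, out=11
num <= 3 is False; out != 6 is True
→ ans = num - 1 = 6

6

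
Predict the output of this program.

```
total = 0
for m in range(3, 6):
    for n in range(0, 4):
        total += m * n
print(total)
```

72

m=3,n=0: total = 0+0 = 0
m=3,n=1: total = 0+3 = 3
m=3,n=2: total = 3+6 = 9
m=3,n=3: total = 9+9 = 18
m=4,n=0: total = 18+0 = 18
m=4,n=1: total = 18+4 = 22
m=4,n=2: total = 22+8 = 30
m=4,n=3: total = 30+12 = 42
m=5,n=0: total = 42+0 = 42
m=5,n=1: total = 42+5 = 47
m=5,n=2: total = 47+10 = 57
m=5,n=3: total = 57+15 = 72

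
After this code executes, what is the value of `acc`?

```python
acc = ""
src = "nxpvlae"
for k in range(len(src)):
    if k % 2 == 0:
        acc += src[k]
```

'nple'

k=0: add 'n' → 'n'
k=1: skip
k=2: add 'p' → 'np'
k=3: skip
k=4: add 'l' → 'npl'
k=5: skip
k=6: add 'e' → 'nple'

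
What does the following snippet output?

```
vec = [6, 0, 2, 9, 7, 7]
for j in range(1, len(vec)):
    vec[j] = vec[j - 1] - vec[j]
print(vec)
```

j=1: vec[1] = 6-0 = 6 → [6, 6, 2, 9, 7, 7]
j=2: vec[2] = 6-2 = 4 → [6, 6, 4, 9, 7, 7]
j=3: vec[3] = 4-9 = -5 → [6, 6, 4, -5, 7, 7]
j=4: vec[4] = (-5)-7 = -12 → [6, 6, 4, -5, -12, 7]
j=5: vec[5] = (-12)-7 = -19 → [6, 6, 4, -5, -12, -19]

[6, 6, 4, -5, -12, -19]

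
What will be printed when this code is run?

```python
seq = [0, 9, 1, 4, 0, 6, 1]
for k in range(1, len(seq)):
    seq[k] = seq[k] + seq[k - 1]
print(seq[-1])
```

k=1: seq[1] = 9+0 = 9 → [0, 9, 1, 4, 0, 6, 1]
k=2: seq[2] = 1+9 = 10 → [0, 9, 10, 4, 0, 6, 1]
k=3: seq[3] = 4+10 = 14 → [0, 9, 10, 14, 0, 6, 1]
k=4: seq[4] = 0+14 = 14 → [0, 9, 10, 14, 14, 6, 1]
k=5: seq[5] = 6+14 = 20 → [0, 9, 10, 14, 14, 20, 1]
k=6: seq[6] = 1+20 = 21 → [0, 9, 10, 14, 14, 20, 21]

21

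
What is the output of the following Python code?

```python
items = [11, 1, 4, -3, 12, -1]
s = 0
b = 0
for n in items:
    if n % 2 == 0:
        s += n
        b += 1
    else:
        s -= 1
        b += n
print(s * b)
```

120

n=11: not even, s = 0-1 = -1; b=11
n=1: not even, s = (-1)-1 = -2; b=12
n=4: even, s = (-2)+4 = 2; b=13
n=-3: not even, s = 2-1 = 1; b=10
n=12: even, s = 1+12 = 13; b=11
n=-1: not even, s = 13-1 = 12; b=10
s*b = 12*10 = 120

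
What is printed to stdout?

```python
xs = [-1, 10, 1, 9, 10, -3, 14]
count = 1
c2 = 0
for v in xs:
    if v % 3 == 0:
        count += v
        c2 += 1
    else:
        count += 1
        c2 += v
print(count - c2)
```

v=-1: not %3==0, count = 1+1 = 2; c2=-1
v=10: not %3==0, count = 2+1 = 3; c2=9
v=1: not %3==0, count = 3+1 = 4; c2=10
v=9: %3==0, count = 4+9 = 13; c2=11
v=10: not %3==0, count = 13+1 = 14; c2=21
v=-3: %3==0, count = 14+(-3) = 11; c2=22
v=14: not %3==0, count = 11+1 = 12; c2=36
count-c2 = 12-36 = -24

-24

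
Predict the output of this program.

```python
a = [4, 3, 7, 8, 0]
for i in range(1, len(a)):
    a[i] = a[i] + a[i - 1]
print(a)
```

[4, 7, 14, 22, 22]

i=1: a[1] = 3+4 = 7 → [4, 7, 7, 8, 0]
i=2: a[2] = 7+7 = 14 → [4, 7, 14, 8, 0]
i=3: a[3] = 8+14 = 22 → [4, 7, 14, 22, 0]
i=4: a[4] = 0+22 = 22 → [4, 7, 14, 22, 22]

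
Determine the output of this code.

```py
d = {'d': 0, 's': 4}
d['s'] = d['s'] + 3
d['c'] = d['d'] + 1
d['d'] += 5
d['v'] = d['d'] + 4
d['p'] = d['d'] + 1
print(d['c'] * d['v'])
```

d['s'] = d['s']+3 = 7 → {'d': 0, 's': 7}
d['c'] = d['d']+1 = 1 → {'d': 0, 's': 7, 'c': 1}
d['d'] = 0+5 = 5 → {'d': 5, 's': 7, 'c': 1}
d['v'] = d['d']+4 = 9 → {'d': 5, 's': 7, 'c': 1, 'v': 9}
d['p'] = d['d']+1 = 6 → {'d': 5, 's': 7, 'c': 1, 'v': 9, 'p': 6}
d['c']*d['v'] = 1*9 = 9

9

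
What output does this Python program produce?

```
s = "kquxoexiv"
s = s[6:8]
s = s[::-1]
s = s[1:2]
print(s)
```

x

slice [6:8] → 'xi'
reverse → 'ix'
slice [1:2] → 'x'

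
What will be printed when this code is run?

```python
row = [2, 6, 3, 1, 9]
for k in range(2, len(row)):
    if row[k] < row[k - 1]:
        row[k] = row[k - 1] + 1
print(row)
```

[2, 6, 7, 8, 9]

k=2: 3<6, row[2] = 6+1 = 7 → [2, 6, 7, 1, 9]
k=3: 1<7, row[3] = 7+1 = 8 → [2, 6, 7, 8, 9]
k=4: 9>=8, unchanged → [2, 6, 7, 8, 9]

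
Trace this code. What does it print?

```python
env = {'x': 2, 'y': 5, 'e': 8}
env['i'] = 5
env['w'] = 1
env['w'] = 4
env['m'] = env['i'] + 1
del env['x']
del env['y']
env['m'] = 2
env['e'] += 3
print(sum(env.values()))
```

22

env['i'] = 5 → {'x': 2, 'y': 5, 'e': 8, 'i': 5}
env['w'] = 1 → {'x': 2, 'y': 5, 'e': 8, 'i': 5, 'w': 1}
env['w'] = 4 → {'x': 2, 'y': 5, 'e': 8, 'i': 5, 'w': 4}
env['m'] = env['i']+1 = 6 → {'x': 2, 'y': 5, 'e': 8, 'i': 5, 'w': 4, 'm': 6}
del 'x' → {'y': 5, 'e': 8, 'i': 5, 'w': 4, 'm': 6}
del 'y' → {'e': 8, 'i': 5, 'w': 4, 'm': 6}
env['m'] = 2 → {'e': 8, 'i': 5, 'w': 4, 'm': 2}
env['e'] = 8+3 = 11 → {'e': 11, 'i': 5, 'w': 4, 'm': 2}
sum of values = 22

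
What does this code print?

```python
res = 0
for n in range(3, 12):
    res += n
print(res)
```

63

n=3: res = 0+3 = 3
n=4: res = 3+4 = 7
n=5: res = 7+5 = 12
n=6: res = 12+6 = 18
n=7: res = 18+7 = 25
n=8: res = 25+8 = 33
n=9: res = 33+9 = 42
n=10: res = 42+10 = 52
n=11: res = 52+11 = 63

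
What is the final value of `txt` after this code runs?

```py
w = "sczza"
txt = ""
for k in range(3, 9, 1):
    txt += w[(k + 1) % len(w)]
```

'asczza'

k=3: add w[4]='a' → 'a'
k=4: add w[0]='s' → 'as'
k=5: add w[1]='c' → 'asc'
k=6: add w[2]='z' → 'ascz'
k=7: add w[3]='z' → 'asczz'
k=8: add w[4]='a' → 'asczza'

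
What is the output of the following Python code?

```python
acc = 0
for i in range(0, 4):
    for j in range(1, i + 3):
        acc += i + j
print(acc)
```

i=0,j=1: acc = 0+1 = 1
i=0,j=2: acc = 1+2 = 3
i=1,j=1: acc = 3+2 = 5
i=1,j=2: acc = 5+3 = 8
i=1,j=3: acc = 8+4 = 12
i=2,j=1: acc = 12+3 = 15
i=2,j=2: acc = 15+4 = 19
i=2,j=3: acc = 19+5 = 24
i=2,j=4: acc = 24+6 = 30
i=3,j=1: acc = 30+4 = 34
i=3,j=2: acc = 34+5 = 39
i=3,j=3: acc = 39+6 = 45
i=3,j=4: acc = 45+7 = 52
i=3,j=5: acc = 52+8 = 60

60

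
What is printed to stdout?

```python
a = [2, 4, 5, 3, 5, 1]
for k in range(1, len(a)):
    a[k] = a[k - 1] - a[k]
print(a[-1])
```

-16

k=1: a[1] = 2-4 = -2 → [2, -2, 5, 3, 5, 1]
k=2: a[2] = (-2)-5 = -7 → [2, -2, -7, 3, 5, 1]
k=3: a[3] = (-7)-3 = -10 → [2, -2, -7, -10, 5, 1]
k=4: a[4] = (-10)-5 = -15 → [2, -2, -7, -10, -15, 1]
k=5: a[5] = (-15)-1 = -16 → [2, -2, -7, -10, -15, -16]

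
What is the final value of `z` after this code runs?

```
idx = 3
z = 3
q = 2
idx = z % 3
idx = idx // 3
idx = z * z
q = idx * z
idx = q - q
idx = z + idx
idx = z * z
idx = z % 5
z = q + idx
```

30

idx = 3%3 = 0
idx = 0//3 = 0
idx = 3*3 = 9
q = 9*3 = 27
idx = 27-27 = 0
idx = 3+0 = 3
idx = 3*3 = 9
idx = 3%5 = 3
z = 27+3 = 30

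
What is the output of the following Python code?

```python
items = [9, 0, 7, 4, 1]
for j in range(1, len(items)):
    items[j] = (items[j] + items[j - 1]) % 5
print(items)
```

[9, 4, 1, 0, 1]

j=1: items[1] = (0+9)%5 = 4 → [9, 4, 7, 4, 1]
j=2: items[2] = (7+4)%5 = 1 → [9, 4, 1, 4, 1]
j=3: items[3] = (4+1)%5 = 0 → [9, 4, 1, 0, 1]
j=4: items[4] = (1+0)%5 = 1 → [9, 4, 1, 0, 1]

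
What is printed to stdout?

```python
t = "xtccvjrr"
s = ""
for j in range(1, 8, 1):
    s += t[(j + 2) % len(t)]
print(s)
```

j=1: add t[3]='c' → 'c'
j=2: add t[4]='v' → 'cv'
j=3: add t[5]='j' → 'cvj'
j=4: add t[6]='r' → 'cvjr'
j=5: add t[7]='r' → 'cvjrr'
j=6: add t[0]='x' → 'cvjrrx'
j=7: add t[1]='t' → 'cvjrrxt'

cvjrrxt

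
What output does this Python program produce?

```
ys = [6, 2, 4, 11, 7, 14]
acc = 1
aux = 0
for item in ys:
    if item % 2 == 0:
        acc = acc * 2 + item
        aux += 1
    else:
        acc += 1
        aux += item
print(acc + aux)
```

item=6: even, acc = 1*2+6 = 8; aux=1
item=2: even, acc = 8*2+2 = 18; aux=2
item=4: even, acc = 18*2+4 = 40; aux=3
item=11: not even, acc = 40+1 = 41; aux=14
item=7: not even, acc = 41+1 = 42; aux=21
item=14: even, acc = 42*2+14 = 98; aux=22
acc+aux = 98+22 = 120

120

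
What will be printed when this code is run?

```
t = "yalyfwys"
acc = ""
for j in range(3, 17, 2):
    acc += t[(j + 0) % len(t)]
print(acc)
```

ywsayws

j=3: add t[3]='y' → 'y'
j=5: add t[5]='w' → 'yw'
j=7: add t[7]='s' → 'yws'
j=9: add t[1]='a' → 'ywsa'
j=11: add t[3]='y' → 'ywsay'
j=13: add t[5]='w' → 'ywsayw'
j=15: add t[7]='s' → 'ywsayws'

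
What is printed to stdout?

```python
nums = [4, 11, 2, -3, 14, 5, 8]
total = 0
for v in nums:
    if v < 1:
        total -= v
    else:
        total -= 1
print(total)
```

-3

v=4: not <1, total = 0-1 = -1
v=11: not <1, total = (-1)-1 = -2
v=2: not <1, total = (-2)-1 = -3
v=-3: <1, total = (-3)-(-3) = 0
v=14: not <1, total = 0-1 = -1
v=5: not <1, total = (-1)-1 = -2
v=8: not <1, total = (-2)-1 = -3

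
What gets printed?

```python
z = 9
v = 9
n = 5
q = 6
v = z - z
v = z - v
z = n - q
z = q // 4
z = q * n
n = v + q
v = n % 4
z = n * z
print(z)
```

v = 9-9 = 0
v = 9-0 = 9
z = 5-6 = -1
z = 6//4 = 1
z = 6*5 = 30
n = 9+6 = 15
v = 15%4 = 3
z = 15*30 = 450

450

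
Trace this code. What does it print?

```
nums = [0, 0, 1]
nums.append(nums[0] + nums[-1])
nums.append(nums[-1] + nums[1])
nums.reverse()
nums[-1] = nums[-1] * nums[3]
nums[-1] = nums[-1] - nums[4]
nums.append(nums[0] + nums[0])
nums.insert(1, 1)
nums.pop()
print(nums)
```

[1, 1, 1, 1, 0, 0]

append nums[0]+nums[-1] = 0+1 = 1 → [0, 0, 1, 1]
append nums[-1]+nums[1] = 1+0 = 1 → [0, 0, 1, 1, 1]
reverse → [1, 1, 1, 0, 0]
nums[-1] = nums[-1]*nums[3] = 0*0 = 0 → [1, 1, 1, 0, 0]
nums[-1] = nums[-1]-nums[4] = 0-0 = 0 → [1, 1, 1, 0, 0]
append nums[0]+nums[0] = 1+1 = 2 → [1, 1, 1, 0, 0, 2]
insert 1 at 1 → [1, 1, 1, 1, 0, 0, 2]
pop() removes 2 → [1, 1, 1, 1, 0, 0]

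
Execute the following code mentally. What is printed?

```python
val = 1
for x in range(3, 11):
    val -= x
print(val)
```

x=3: val = 1-3 = -2
x=4: val = (-2)-4 = -6
x=5: val = (-6)-5 = -11
x=6: val = (-11)-6 = -17
x=7: val = (-17)-7 = -24
x=8: val = (-24)-8 = -32
x=9: val = (-32)-9 = -41
x=10: val = (-41)-10 = -51

-51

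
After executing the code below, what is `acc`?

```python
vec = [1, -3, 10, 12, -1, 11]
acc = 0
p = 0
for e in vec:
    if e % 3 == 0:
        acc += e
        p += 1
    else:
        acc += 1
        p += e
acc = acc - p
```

-10

e=1: not %3==0, acc = 0+1 = 1; p=1
e=-3: %3==0, acc = 1+(-3) = -2; p=2
e=10: not %3==0, acc = (-2)+1 = -1; p=12
e=12: %3==0, acc = (-1)+12 = 11; p=13
e=-1: not %3==0, acc = 11+1 = 12; p=12
e=11: not %3==0, acc = 12+1 = 13; p=23
acc-p = 13-23 = -10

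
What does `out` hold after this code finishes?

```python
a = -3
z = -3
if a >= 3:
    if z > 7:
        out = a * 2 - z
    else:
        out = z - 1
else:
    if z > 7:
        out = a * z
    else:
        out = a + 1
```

a=-3, z=-3
a >= 3 is False; z > 7 is False
→ out = a + 1 = -2

-2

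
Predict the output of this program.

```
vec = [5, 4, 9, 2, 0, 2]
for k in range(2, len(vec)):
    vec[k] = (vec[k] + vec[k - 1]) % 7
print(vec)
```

[5, 4, 6, 1, 1, 3]

k=2: vec[2] = (9+4)%7 = 6 → [5, 4, 6, 2, 0, 2]
k=3: vec[3] = (2+6)%7 = 1 → [5, 4, 6, 1, 0, 2]
k=4: vec[4] = (0+1)%7 = 1 → [5, 4, 6, 1, 1, 2]
k=5: vec[5] = (2+1)%7 = 3 → [5, 4, 6, 1, 1, 3]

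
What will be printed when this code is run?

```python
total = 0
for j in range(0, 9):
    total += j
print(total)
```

36

j=0: total = 0+0 = 0
j=1: total = 0+1 = 1
j=2: total = 1+2 = 3
j=3: total = 3+3 = 6
j=4: total = 6+4 = 10
j=5: total = 10+5 = 15
j=6: total = 15+6 = 21
j=7: total = 21+7 = 28
j=8: total = 28+8 = 36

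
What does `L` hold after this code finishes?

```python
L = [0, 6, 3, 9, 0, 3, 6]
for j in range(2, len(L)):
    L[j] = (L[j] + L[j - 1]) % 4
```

[0, 6, 1, 2, 2, 1, 3]

j=2: L[2] = (3+6)%4 = 1 → [0, 6, 1, 9, 0, 3, 6]
j=3: L[3] = (9+1)%4 = 2 → [0, 6, 1, 2, 0, 3, 6]
j=4: L[4] = (0+2)%4 = 2 → [0, 6, 1, 2, 2, 3, 6]
j=5: L[5] = (3+2)%4 = 1 → [0, 6, 1, 2, 2, 1, 6]
j=6: L[6] = (6+1)%4 = 3 → [0, 6, 1, 2, 2, 1, 3]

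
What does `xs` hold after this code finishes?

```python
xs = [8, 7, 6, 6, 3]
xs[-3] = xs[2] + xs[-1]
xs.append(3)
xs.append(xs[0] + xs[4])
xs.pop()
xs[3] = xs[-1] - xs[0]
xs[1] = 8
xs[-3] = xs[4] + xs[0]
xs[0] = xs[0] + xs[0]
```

xs[-3] = xs[2]+xs[-1] = 6+3 = 9 → [8, 7, 9, 6, 3]
append 3 → [8, 7, 9, 6, 3, 3]
append xs[0]+xs[4] = 8+3 = 11 → [8, 7, 9, 6, 3, 3, 11]
pop() removes 11 → [8, 7, 9, 6, 3, 3]
xs[3] = xs[-1]-xs[0] = 3-8 = -5 → [8, 7, 9, -5, 3, 3]
xs[1] = 8 → [8, 8, 9, -5, 3, 3]
xs[-3] = xs[4]+xs[0] = 3+8 = 11 → [8, 8, 9, 11, 3, 3]
xs[0] = xs[0]+xs[0] = 8+8 = 16 → [16, 8, 9, 11, 3, 3]

[16, 8, 9, 11, 3, 3]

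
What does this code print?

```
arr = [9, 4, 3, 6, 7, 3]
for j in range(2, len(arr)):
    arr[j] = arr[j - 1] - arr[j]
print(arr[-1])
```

-15

j=2: arr[2] = 4-3 = 1 → [9, 4, 1, 6, 7, 3]
j=3: arr[3] = 1-6 = -5 → [9, 4, 1, -5, 7, 3]
j=4: arr[4] = (-5)-7 = -12 → [9, 4, 1, -5, -12, 3]
j=5: arr[5] = (-12)-3 = -15 → [9, 4, 1, -5, -12, -15]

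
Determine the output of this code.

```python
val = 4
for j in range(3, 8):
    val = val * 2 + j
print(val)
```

247

j=3: val = 4*2+3 = 11
j=4: val = 11*2+4 = 26
j=5: val = 26*2+5 = 57
j=6: val = 57*2+6 = 120
j=7: val = 120*2+7 = 247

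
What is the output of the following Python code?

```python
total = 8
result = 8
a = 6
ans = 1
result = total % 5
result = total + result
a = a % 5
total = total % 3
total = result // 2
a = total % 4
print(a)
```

result = 8%5 = 3
result = 8+3 = 11
a = 6%5 = 1
total = 8%3 = 2
total = 11//2 = 5
a = 5%4 = 1

1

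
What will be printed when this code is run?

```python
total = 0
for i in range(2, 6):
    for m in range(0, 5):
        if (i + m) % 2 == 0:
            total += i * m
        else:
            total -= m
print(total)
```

48

i=2,m=0: even sum, total = 0+0 = 0
i=2,m=1: odd sum, total = 0-1 = -1
i=2,m=2: even sum, total = (-1)+4 = 3
i=2,m=3: odd sum, total = 3-3 = 0
i=2,m=4: even sum, total = 0+8 = 8
i=3,m=0: odd sum, total = 8-0 = 8
i=3,m=1: even sum, total = 8+3 = 11
i=3,m=2: odd sum, total = 11-2 = 9
i=3,m=3: even sum, total = 9+9 = 18
i=3,m=4: odd sum, total = 18-4 = 14
i=4,m=0: even sum, total = 14+0 = 14
i=4,m=1: odd sum, total = 14-1 = 13
i=4,m=2: even sum, total = 13+8 = 21
i=4,m=3: odd sum, total = 21-3 = 18
i=4,m=4: even sum, total = 18+16 = 34
i=5,m=0: odd sum, total = 34-0 = 34
i=5,m=1: even sum, total = 34+5 = 39
i=5,m=2: odd sum, total = 39-2 = 37
i=5,m=3: even sum, total = 37+15 = 52
i=5,m=4: odd sum, total = 52-4 = 48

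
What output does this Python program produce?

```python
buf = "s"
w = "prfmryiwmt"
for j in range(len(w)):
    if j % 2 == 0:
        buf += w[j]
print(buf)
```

j=0: add 'p' → 'sp'
j=1: skip
j=2: add 'f' → 'spf'
j=3: skip
j=4: add 'r' → 'spfr'
j=5: skip
j=6: add 'i' → 'spfri'
j=7: skip
j=8: add 'm' → 'spfrim'
j=9: skip

spfrim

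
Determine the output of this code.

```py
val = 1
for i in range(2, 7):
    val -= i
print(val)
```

i=2: val = 1-2 = -1
i=3: val = (-1)-3 = -4
i=4: val = (-4)-4 = -8
i=5: val = (-8)-5 = -13
i=6: val = (-13)-6 = -19

-19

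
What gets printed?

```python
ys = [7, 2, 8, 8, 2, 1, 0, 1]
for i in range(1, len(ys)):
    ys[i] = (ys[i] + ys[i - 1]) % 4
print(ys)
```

i=1: ys[1] = (2+7)%4 = 1 → [7, 1, 8, 8, 2, 1, 0, 1]
i=2: ys[2] = (8+1)%4 = 1 → [7, 1, 1, 8, 2, 1, 0, 1]
i=3: ys[3] = (8+1)%4 = 1 → [7, 1, 1, 1, 2, 1, 0, 1]
i=4: ys[4] = (2+1)%4 = 3 → [7, 1, 1, 1, 3, 1, 0, 1]
i=5: ys[5] = (1+3)%4 = 0 → [7, 1, 1, 1, 3, 0, 0, 1]
i=6: ys[6] = (0+0)%4 = 0 → [7, 1, 1, 1, 3, 0, 0, 1]
i=7: ys[7] = (1+0)%4 = 1 → [7, 1, 1, 1, 3, 0, 0, 1]

[7, 1, 1, 1, 3, 0, 0, 1]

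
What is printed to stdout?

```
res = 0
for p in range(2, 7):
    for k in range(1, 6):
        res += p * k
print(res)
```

p=2,k=1: res = 0+2 = 2
p=2,k=2: res = 2+4 = 6
p=2,k=3: res = 6+6 = 12
p=2,k=4: res = 12+8 = 20
p=2,k=5: res = 20+10 = 30
p=3,k=1: res = 30+3 = 33
p=3,k=2: res = 33+6 = 39
p=3,k=3: res = 39+9 = 48
p=3,k=4: res = 48+12 = 60
p=3,k=5: res = 60+15 = 75
p=4,k=1: res = 75+4 = 79
p=4,k=2: res = 79+8 = 87
p=4,k=3: res = 87+12 = 99
p=4,k=4: res = 99+16 = 115
p=4,k=5: res = 115+20 = 135
p=5,k=1: res = 135+5 = 140
p=5,k=2: res = 140+10 = 150
p=5,k=3: res = 150+15 = 165
p=5,k=4: res = 165+20 = 185
p=5,k=5: res = 185+25 = 210
p=6,k=1: res = 210+6 = 216
p=6,k=2: res = 216+12 = 228
p=6,k=3: res = 228+18 = 246
p=6,k=4: res = 246+24 = 270
p=6,k=5: res = 270+30 = 300

300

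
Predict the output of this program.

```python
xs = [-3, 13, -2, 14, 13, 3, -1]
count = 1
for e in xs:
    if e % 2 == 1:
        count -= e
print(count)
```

e=-3: odd, count = 1-(-3) = 4
e=13: odd, count = 4-13 = -9
e=-2: not odd
e=14: not odd
e=13: odd, count = (-9)-13 = -22
e=3: odd, count = (-22)-3 = -25
e=-1: odd, count = (-25)-(-1) = -24

-24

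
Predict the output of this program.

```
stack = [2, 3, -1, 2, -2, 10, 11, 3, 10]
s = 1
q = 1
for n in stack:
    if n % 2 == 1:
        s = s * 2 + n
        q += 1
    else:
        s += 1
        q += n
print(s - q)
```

63

n=2: not odd, s = 1+1 = 2; q=3
n=3: odd, s = 2*2+3 = 7; q=4
n=-1: odd, s = 7*2+(-1) = 13; q=5
n=2: not odd, s = 13+1 = 14; q=7
n=-2: not odd, s = 14+1 = 15; q=5
n=10: not odd, s = 15+1 = 16; q=15
n=11: odd, s = 16*2+11 = 43; q=16
n=3: odd, s = 43*2+3 = 89; q=17
n=10: not odd, s = 89+1 = 90; q=27
s-q = 90-27 = 63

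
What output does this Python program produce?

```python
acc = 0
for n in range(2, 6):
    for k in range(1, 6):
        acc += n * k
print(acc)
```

n=2,k=1: acc = 0+2 = 2
n=2,k=2: acc = 2+4 = 6
n=2,k=3: acc = 6+6 = 12
n=2,k=4: acc = 12+8 = 20
n=2,k=5: acc = 20+10 = 30
n=3,k=1: acc = 30+3 = 33
n=3,k=2: acc = 33+6 = 39
n=3,k=3: acc = 39+9 = 48
n=3,k=4: acc = 48+12 = 60
n=3,k=5: acc = 60+15 = 75
n=4,k=1: acc = 75+4 = 79
n=4,k=2: acc = 79+8 = 87
n=4,k=3: acc = 87+12 = 99
n=4,k=4: acc = 99+16 = 115
n=4,k=5: acc = 115+20 = 135
n=5,k=1: acc = 135+5 = 140
n=5,k=2: acc = 140+10 = 150
n=5,k=3: acc = 150+15 = 165
n=5,k=4: acc = 165+20 = 185
n=5,k=5: acc = 185+25 = 210

210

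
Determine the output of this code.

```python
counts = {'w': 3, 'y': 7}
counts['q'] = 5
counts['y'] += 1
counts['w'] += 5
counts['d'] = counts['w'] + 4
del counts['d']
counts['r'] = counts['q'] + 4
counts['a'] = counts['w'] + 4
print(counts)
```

{'w': 8, 'y': 8, 'q': 5, 'r': 9, 'a': 12}

counts['q'] = 5 → {'w': 3, 'y': 7, 'q': 5}
counts['y'] = 7+1 = 8 → {'w': 3, 'y': 8, 'q': 5}
counts['w'] = 3+5 = 8 → {'w': 8, 'y': 8, 'q': 5}
counts['d'] = counts['w']+4 = 12 → {'w': 8, 'y': 8, 'q': 5, 'd': 12}
del 'd' → {'w': 8, 'y': 8, 'q': 5}
counts['r'] = counts['q']+4 = 9 → {'w': 8, 'y': 8, 'q': 5, 'r': 9}
counts['a'] = counts['w']+4 = 12 → {'w': 8, 'y': 8, 'q': 5, 'r': 9, 'a': 12}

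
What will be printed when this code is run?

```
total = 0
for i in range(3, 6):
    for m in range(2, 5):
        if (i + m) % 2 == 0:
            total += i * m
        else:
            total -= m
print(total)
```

33

i=3,m=2: odd sum, total = 0-2 = -2
i=3,m=3: even sum, total = (-2)+9 = 7
i=3,m=4: odd sum, total = 7-4 = 3
i=4,m=2: even sum, total = 3+8 = 11
i=4,m=3: odd sum, total = 11-3 = 8
i=4,m=4: even sum, total = 8+16 = 24
i=5,m=2: odd sum, total = 24-2 = 22
i=5,m=3: even sum, total = 22+15 = 37
i=5,m=4: odd sum, total = 37-4 = 33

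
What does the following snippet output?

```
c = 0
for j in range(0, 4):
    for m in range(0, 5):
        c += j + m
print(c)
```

70

j=0,m=0: c = 0+0 = 0
j=0,m=1: c = 0+1 = 1
j=0,m=2: c = 1+2 = 3
j=0,m=3: c = 3+3 = 6
j=0,m=4: c = 6+4 = 10
j=1,m=0: c = 10+1 = 11
j=1,m=1: c = 11+2 = 13
j=1,m=2: c = 13+3 = 16
j=1,m=3: c = 16+4 = 20
j=1,m=4: c = 20+5 = 25
j=2,m=0: c = 25+2 = 27
j=2,m=1: c = 27+3 = 30
j=2,m=2: c = 30+4 = 34
j=2,m=3: c = 34+5 = 39
j=2,m=4: c = 39+6 = 45
j=3,m=0: c = 45+3 = 48
j=3,m=1: c = 48+4 = 52
j=3,m=2: c = 52+5 = 57
j=3,m=3: c = 57+6 = 63
j=3,m=4: c = 63+7 = 70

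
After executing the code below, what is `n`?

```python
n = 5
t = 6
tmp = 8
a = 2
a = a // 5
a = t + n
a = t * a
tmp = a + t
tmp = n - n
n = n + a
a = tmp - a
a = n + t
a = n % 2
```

a = 2//5 = 0
a = 6+5 = 11
a = 6*11 = 66
tmp = 66+6 = 72
tmp = 5-5 = 0
n = 5+66 = 71
a = 0-66 = -66
a = 71+6 = 77
a = 71%2 = 1

71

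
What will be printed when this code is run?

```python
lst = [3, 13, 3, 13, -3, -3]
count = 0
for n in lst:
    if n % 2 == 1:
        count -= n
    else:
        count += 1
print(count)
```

-26

n=3: odd, count = 0-3 = -3
n=13: odd, count = (-3)-13 = -16
n=3: odd, count = (-16)-3 = -19
n=13: odd, count = (-19)-13 = -32
n=-3: odd, count = (-32)-(-3) = -29
n=-3: odd, count = (-29)-(-3) = -26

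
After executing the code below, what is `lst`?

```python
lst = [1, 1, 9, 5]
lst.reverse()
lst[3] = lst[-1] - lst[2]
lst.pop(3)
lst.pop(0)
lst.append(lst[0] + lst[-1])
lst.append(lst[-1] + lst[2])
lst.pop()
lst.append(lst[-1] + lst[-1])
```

reverse → [5, 9, 1, 1]
lst[3] = lst[-1]-lst[2] = 1-1 = 0 → [5, 9, 1, 0]
pop(3) removes 0 → [5, 9, 1]
pop(0) removes 5 → [9, 1]
append lst[0]+lst[-1] = 9+1 = 10 → [9, 1, 10]
append lst[-1]+lst[2] = 10+10 = 20 → [9, 1, 10, 20]
pop() removes 20 → [9, 1, 10]
append lst[-1]+lst[-1] = 10+10 = 20 → [9, 1, 10, 20]

[9, 1, 10, 20]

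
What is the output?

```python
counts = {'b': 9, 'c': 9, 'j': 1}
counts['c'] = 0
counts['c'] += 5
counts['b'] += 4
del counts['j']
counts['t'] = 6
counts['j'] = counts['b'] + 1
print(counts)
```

counts['c'] = 0 → {'b': 9, 'c': 0, 'j': 1}
counts['c'] = 0+5 = 5 → {'b': 9, 'c': 5, 'j': 1}
counts['b'] = 9+4 = 13 → {'b': 13, 'c': 5, 'j': 1}
del 'j' → {'b': 13, 'c': 5}
counts['t'] = 6 → {'b': 13, 'c': 5, 't': 6}
counts['j'] = counts['b']+1 = 14 → {'b': 13, 'c': 5, 't': 6, 'j': 14}

{'b': 13, 'c': 5, 't': 6, 'j': 14}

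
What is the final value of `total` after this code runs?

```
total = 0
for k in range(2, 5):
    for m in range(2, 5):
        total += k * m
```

k=2,m=2: total = 0+4 = 4
k=2,m=3: total = 4+6 = 10
k=2,m=4: total = 10+8 = 18
k=3,m=2: total = 18+6 = 24
k=3,m=3: total = 24+9 = 33
k=3,m=4: total = 33+12 = 45
k=4,m=2: total = 45+8 = 53
k=4,m=3: total = 53+12 = 65
k=4,m=4: total = 65+16 = 81

81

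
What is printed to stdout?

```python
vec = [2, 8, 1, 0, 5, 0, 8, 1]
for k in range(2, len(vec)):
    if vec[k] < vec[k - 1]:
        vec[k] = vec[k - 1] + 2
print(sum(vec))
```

k=2: 1<8, vec[2] = 8+2 = 10 → [2, 8, 10, 0, 5, 0, 8, 1]
k=3: 0<10, vec[3] = 10+2 = 12 → [2, 8, 10, 12, 5, 0, 8, 1]
k=4: 5<12, vec[4] = 12+2 = 14 → [2, 8, 10, 12, 14, 0, 8, 1]
k=5: 0<14, vec[5] = 14+2 = 16 → [2, 8, 10, 12, 14, 16, 8, 1]
k=6: 8<16, vec[6] = 16+2 = 18 → [2, 8, 10, 12, 14, 16, 18, 1]
k=7: 1<18, vec[7] = 18+2 = 20 → [2, 8, 10, 12, 14, 16, 18, 20]
sum = 100

100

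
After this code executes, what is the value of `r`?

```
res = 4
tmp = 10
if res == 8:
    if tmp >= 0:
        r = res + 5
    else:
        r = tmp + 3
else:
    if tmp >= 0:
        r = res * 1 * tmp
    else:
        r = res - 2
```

40

res=4, tmp=10
res == 8 is False; tmp >= 0 is True
→ r = res * 1 * tmp = 40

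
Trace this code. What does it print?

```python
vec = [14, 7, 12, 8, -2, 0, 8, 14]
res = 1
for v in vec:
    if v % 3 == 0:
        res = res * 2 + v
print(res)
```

28

v=14: not %3==0
v=7: not %3==0
v=12: %3==0, res = 1*2+12 = 14
v=8: not %3==0
v=-2: not %3==0
v=0: %3==0, res = 14*2+0 = 28
v=8: not %3==0
v=14: not %3==0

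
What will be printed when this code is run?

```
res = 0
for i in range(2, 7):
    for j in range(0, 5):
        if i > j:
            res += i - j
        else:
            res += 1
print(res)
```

60

i=2,j=0: 2>0, res = 0+2 = 2
i=2,j=1: 2>1, res = 2+1 = 3
i=2,j=2: not 2>2, res = 3+1 = 4
i=2,j=3: not 2>3, res = 4+1 = 5
i=2,j=4: not 2>4, res = 5+1 = 6
i=3,j=0: 3>0, res = 6+3 = 9
i=3,j=1: 3>1, res = 9+2 = 11
i=3,j=2: 3>2, res = 11+1 = 12
i=3,j=3: not 3>3, res = 12+1 = 13
i=3,j=4: not 3>4, res = 13+1 = 14
i=4,j=0: 4>0, res = 14+4 = 18
i=4,j=1: 4>1, res = 18+3 = 21
i=4,j=2: 4>2, res = 21+2 = 23
i=4,j=3: 4>3, res = 23+1 = 24
i=4,j=4: not 4>4, res = 24+1 = 25
i=5,j=0: 5>0, res = 25+5 = 30
i=5,j=1: 5>1, res = 30+4 = 34
i=5,j=2: 5>2, res = 34+3 = 37
i=5,j=3: 5>3, res = 37+2 = 39
i=5,j=4: 5>4, res = 39+1 = 40
i=6,j=0: 6>0, res = 40+6 = 46
i=6,j=1: 6>1, res = 46+5 = 51
i=6,j=2: 6>2, res = 51+4 = 55
i=6,j=3: 6>3, res = 55+3 = 58
i=6,j=4: 6>4, res = 58+2 = 60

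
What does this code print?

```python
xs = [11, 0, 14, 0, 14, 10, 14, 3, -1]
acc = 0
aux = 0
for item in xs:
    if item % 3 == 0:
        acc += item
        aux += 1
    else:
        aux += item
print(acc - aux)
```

item=11: not %3==0; aux=11
item=0: %3==0, acc = 0+0 = 0; aux=12
item=14: not %3==0; aux=26
item=0: %3==0, acc = 0+0 = 0; aux=27
item=14: not %3==0; aux=41
item=10: not %3==0; aux=51
item=14: not %3==0; aux=65
item=3: %3==0, acc = 0+3 = 3; aux=66
item=-1: not %3==0; aux=65
acc-aux = 3-65 = -62

-62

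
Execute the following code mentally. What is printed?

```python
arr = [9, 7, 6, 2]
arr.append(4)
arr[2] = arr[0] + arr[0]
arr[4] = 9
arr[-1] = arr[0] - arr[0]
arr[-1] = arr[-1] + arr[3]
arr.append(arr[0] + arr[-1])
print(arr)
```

append 4 → [9, 7, 6, 2, 4]
arr[2] = arr[0]+arr[0] = 9+9 = 18 → [9, 7, 18, 2, 4]
arr[4] = 9 → [9, 7, 18, 2, 9]
arr[-1] = arr[0]-arr[0] = 9-9 = 0 → [9, 7, 18, 2, 0]
arr[-1] = arr[-1]+arr[3] = 0+2 = 2 → [9, 7, 18, 2, 2]
append arr[0]+arr[-1] = 9+2 = 11 → [9, 7, 18, 2, 2, 11]

[9, 7, 18, 2, 2, 11]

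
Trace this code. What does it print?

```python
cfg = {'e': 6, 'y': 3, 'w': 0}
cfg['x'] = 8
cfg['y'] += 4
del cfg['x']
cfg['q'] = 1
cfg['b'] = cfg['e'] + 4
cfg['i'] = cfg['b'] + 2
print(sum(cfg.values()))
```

36

cfg['x'] = 8 → {'e': 6, 'y': 3, 'w': 0, 'x': 8}
cfg['y'] = 3+4 = 7 → {'e': 6, 'y': 7, 'w': 0, 'x': 8}
del 'x' → {'e': 6, 'y': 7, 'w': 0}
cfg['q'] = 1 → {'e': 6, 'y': 7, 'w': 0, 'q': 1}
cfg['b'] = cfg['e']+4 = 10 → {'e': 6, 'y': 7, 'w': 0, 'q': 1, 'b': 10}
cfg['i'] = cfg['b']+2 = 12 → {'e': 6, 'y': 7, 'w': 0, 'q': 1, 'b': 10, 'i': 12}
sum of values = 36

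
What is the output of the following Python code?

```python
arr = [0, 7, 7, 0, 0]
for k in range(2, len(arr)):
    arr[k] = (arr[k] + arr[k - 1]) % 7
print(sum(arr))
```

k=2: arr[2] = (7+7)%7 = 0 → [0, 7, 0, 0, 0]
k=3: arr[3] = (0+0)%7 = 0 → [0, 7, 0, 0, 0]
k=4: arr[4] = (0+0)%7 = 0 → [0, 7, 0, 0, 0]
sum = 7

7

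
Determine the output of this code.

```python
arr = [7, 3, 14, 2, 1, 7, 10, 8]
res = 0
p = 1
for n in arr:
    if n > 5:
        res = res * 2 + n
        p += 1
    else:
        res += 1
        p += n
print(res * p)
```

3744

n=7: >5, res = 0*2+7 = 7; p=2
n=3: not >5, res = 7+1 = 8; p=5
n=14: >5, res = 8*2+14 = 30; p=6
n=2: not >5, res = 30+1 = 31; p=8
n=1: not >5, res = 31+1 = 32; p=9
n=7: >5, res = 32*2+7 = 71; p=10
n=10: >5, res = 71*2+10 = 152; p=11
n=8: >5, res = 152*2+8 = 312; p=12
res*p = 312*12 = 3744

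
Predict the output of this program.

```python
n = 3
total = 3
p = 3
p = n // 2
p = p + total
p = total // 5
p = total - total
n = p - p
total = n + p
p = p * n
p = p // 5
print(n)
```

p = 3//2 = 1
p = 1+3 = 4
p = 3//5 = 0
p = 3-3 = 0
n = 0-0 = 0
total = 0+0 = 0
p = 0*0 = 0
p = 0//5 = 0

0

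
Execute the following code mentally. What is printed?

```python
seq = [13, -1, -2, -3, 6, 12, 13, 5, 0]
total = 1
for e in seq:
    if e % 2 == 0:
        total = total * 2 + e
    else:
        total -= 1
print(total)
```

4

e=13: not even, total = 1-1 = 0
e=-1: not even, total = 0-1 = -1
e=-2: even, total = (-1)*2+(-2) = -4
e=-3: not even, total = (-4)-1 = -5
e=6: even, total = (-5)*2+6 = -4
e=12: even, total = (-4)*2+12 = 4
e=13: not even, total = 4-1 = 3
e=5: not even, total = 3-1 = 2
e=0: even, total = 2*2+0 = 4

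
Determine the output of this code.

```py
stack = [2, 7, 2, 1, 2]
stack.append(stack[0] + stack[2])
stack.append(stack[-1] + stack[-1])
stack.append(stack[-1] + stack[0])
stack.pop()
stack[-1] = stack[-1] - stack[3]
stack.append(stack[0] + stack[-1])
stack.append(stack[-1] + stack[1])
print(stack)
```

append stack[0]+stack[2] = 2+2 = 4 → [2, 7, 2, 1, 2, 4]
append stack[-1]+stack[-1] = 4+4 = 8 → [2, 7, 2, 1, 2, 4, 8]
append stack[-1]+stack[0] = 8+2 = 10 → [2, 7, 2, 1, 2, 4, 8, 10]
pop() removes 10 → [2, 7, 2, 1, 2, 4, 8]
stack[-1] = stack[-1]-stack[3] = 8-1 = 7 → [2, 7, 2, 1, 2, 4, 7]
append stack[0]+stack[-1] = 2+7 = 9 → [2, 7, 2, 1, 2, 4, 7, 9]
append stack[-1]+stack[1] = 9+7 = 16 → [2, 7, 2, 1, 2, 4, 7, 9, 16]

[2, 7, 2, 1, 2, 4, 7, 9, 16]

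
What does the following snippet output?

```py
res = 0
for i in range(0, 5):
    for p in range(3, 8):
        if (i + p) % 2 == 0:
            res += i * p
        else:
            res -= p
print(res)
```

55

i=0,p=3: odd sum, res = 0-3 = -3
i=0,p=4: even sum, res = (-3)+0 = -3
i=0,p=5: odd sum, res = (-3)-5 = -8
i=0,p=6: even sum, res = (-8)+0 = -8
i=0,p=7: odd sum, res = (-8)-7 = -15
i=1,p=3: even sum, res = (-15)+3 = -12
i=1,p=4: odd sum, res = (-12)-4 = -16
i=1,p=5: even sum, res = (-16)+5 = -11
i=1,p=6: odd sum, res = (-11)-6 = -17
i=1,p=7: even sum, res = (-17)+7 = -10
i=2,p=3: odd sum, res = (-10)-3 = -13
i=2,p=4: even sum, res = (-13)+8 = -5
i=2,p=5: odd sum, res = (-5)-5 = -10
i=2,p=6: even sum, res = (-10)+12 = 2
i=2,p=7: odd sum, res = 2-7 = -5
i=3,p=3: even sum, res = (-5)+9 = 4
i=3,p=4: odd sum, res = 4-4 = 0
i=3,p=5: even sum, res = 0+15 = 15
i=3,p=6: odd sum, res = 15-6 = 9
i=3,p=7: even sum, res = 9+21 = 30
i=4,p=3: odd sum, res = 30-3 = 27
i=4,p=4: even sum, res = 27+16 = 43
i=4,p=5: odd sum, res = 43-5 = 38
i=4,p=6: even sum, res = 38+24 = 62
i=4,p=7: odd sum, res = 62-7 = 55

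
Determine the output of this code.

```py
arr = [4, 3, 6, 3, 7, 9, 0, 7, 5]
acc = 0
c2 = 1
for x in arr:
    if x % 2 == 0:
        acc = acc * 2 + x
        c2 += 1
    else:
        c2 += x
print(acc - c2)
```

x=4: even, acc = 0*2+4 = 4; c2=2
x=3: not even; c2=5
x=6: even, acc = 4*2+6 = 14; c2=6
x=3: not even; c2=9
x=7: not even; c2=16
x=9: not even; c2=25
x=0: even, acc = 14*2+0 = 28; c2=26
x=7: not even; c2=33
x=5: not even; c2=38
acc-c2 = 28-38 = -10

-10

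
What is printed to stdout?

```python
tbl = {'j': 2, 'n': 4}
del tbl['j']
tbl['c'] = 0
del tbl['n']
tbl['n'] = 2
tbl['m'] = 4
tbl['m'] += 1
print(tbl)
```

del 'j' → {'n': 4}
tbl['c'] = 0 → {'n': 4, 'c': 0}
del 'n' → {'c': 0}
tbl['n'] = 2 → {'c': 0, 'n': 2}
tbl['m'] = 4 → {'c': 0, 'n': 2, 'm': 4}
tbl['m'] = 4+1 = 5 → {'c': 0, 'n': 2, 'm': 5}

{'c': 0, 'n': 2, 'm': 5}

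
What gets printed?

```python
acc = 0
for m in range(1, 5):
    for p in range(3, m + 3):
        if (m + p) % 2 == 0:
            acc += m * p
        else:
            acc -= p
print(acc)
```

60

m=1,p=3: even sum, acc = 0+3 = 3
m=2,p=3: odd sum, acc = 3-3 = 0
m=2,p=4: even sum, acc = 0+8 = 8
m=3,p=3: even sum, acc = 8+9 = 17
m=3,p=4: odd sum, acc = 17-4 = 13
m=3,p=5: even sum, acc = 13+15 = 28
m=4,p=3: odd sum, acc = 28-3 = 25
m=4,p=4: even sum, acc = 25+16 = 41
m=4,p=5: odd sum, acc = 41-5 = 36
m=4,p=6: even sum, acc = 36+24 = 60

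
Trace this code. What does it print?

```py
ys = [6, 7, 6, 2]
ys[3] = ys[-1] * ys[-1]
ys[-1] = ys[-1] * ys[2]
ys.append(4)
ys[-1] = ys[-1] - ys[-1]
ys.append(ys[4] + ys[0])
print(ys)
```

[6, 7, 6, 24, 0, 6]

ys[3] = ys[-1]*ys[-1] = 2*2 = 4 → [6, 7, 6, 4]
ys[-1] = ys[-1]*ys[2] = 4*6 = 24 → [6, 7, 6, 24]
append 4 → [6, 7, 6, 24, 4]
ys[-1] = ys[-1]-ys[-1] = 4-4 = 0 → [6, 7, 6, 24, 0]
append ys[4]+ys[0] = 0+6 = 6 → [6, 7, 6, 24, 0, 6]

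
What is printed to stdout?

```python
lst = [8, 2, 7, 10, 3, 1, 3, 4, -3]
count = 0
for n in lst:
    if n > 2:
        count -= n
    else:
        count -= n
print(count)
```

n=8: >2, count = 0-8 = -8
n=2: not >2, count = (-8)-2 = -10
n=7: >2, count = (-10)-7 = -17
n=10: >2, count = (-17)-10 = -27
n=3: >2, count = (-27)-3 = -30
n=1: not >2, count = (-30)-1 = -31
n=3: >2, count = (-31)-3 = -34
n=4: >2, count = (-34)-4 = -38
n=-3: not >2, count = (-38)-(-3) = -35

-35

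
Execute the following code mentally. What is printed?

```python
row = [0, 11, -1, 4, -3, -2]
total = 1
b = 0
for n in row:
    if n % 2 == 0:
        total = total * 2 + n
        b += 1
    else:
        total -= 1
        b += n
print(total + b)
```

n=0: even, total = 1*2+0 = 2; b=1
n=11: not even, total = 2-1 = 1; b=12
n=-1: not even, total = 1-1 = 0; b=11
n=4: even, total = 0*2+4 = 4; b=12
n=-3: not even, total = 4-1 = 3; b=9
n=-2: even, total = 3*2+(-2) = 4; b=10
total+b = 4+10 = 14

14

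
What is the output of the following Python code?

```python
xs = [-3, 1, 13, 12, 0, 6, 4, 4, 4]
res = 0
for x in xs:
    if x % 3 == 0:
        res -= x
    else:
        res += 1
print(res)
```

-10

x=-3: %3==0, res = 0-(-3) = 3
x=1: not %3==0, res = 3+1 = 4
x=13: not %3==0, res = 4+1 = 5
x=12: %3==0, res = 5-12 = -7
x=0: %3==0, res = (-7)-0 = -7
x=6: %3==0, res = (-7)-6 = -13
x=4: not %3==0, res = (-13)+1 = -12
x=4: not %3==0, res = (-12)+1 = -11
x=4: not %3==0, res = (-11)+1 = -10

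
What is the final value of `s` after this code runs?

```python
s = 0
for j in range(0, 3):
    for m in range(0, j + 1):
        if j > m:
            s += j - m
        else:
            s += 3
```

13

j=0,m=0: not 0>0, s = 0+3 = 3
j=1,m=0: 1>0, s = 3+1 = 4
j=1,m=1: not 1>1, s = 4+3 = 7
j=2,m=0: 2>0, s = 7+2 = 9
j=2,m=1: 2>1, s = 9+1 = 10
j=2,m=2: not 2>2, s = 10+3 = 13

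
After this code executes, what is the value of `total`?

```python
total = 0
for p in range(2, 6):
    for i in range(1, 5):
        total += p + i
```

p=2,i=1: total = 0+3 = 3
p=2,i=2: total = 3+4 = 7
p=2,i=3: total = 7+5 = 12
p=2,i=4: total = 12+6 = 18
p=3,i=1: total = 18+4 = 22
p=3,i=2: total = 22+5 = 27
p=3,i=3: total = 27+6 = 33
p=3,i=4: total = 33+7 = 40
p=4,i=1: total = 40+5 = 45
p=4,i=2: total = 45+6 = 51
p=4,i=3: total = 51+7 = 58
p=4,i=4: total = 58+8 = 66
p=5,i=1: total = 66+6 = 72
p=5,i=2: total = 72+7 = 79
p=5,i=3: total = 79+8 = 87
p=5,i=4: total = 87+9 = 96

96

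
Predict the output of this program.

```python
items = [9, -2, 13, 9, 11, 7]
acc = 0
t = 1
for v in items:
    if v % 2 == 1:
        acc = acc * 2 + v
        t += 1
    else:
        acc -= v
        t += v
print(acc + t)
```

v=9: odd, acc = 0*2+9 = 9; t=2
v=-2: not odd, acc = 9-(-2) = 11; t=0
v=13: odd, acc = 11*2+13 = 35; t=1
v=9: odd, acc = 35*2+9 = 79; t=2
v=11: odd, acc = 79*2+11 = 169; t=3
v=7: odd, acc = 169*2+7 = 345; t=4
acc+t = 345+4 = 349

349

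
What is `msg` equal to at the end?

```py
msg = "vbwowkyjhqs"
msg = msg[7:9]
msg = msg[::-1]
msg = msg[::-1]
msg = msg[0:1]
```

'j'

slice [7:9] → 'jh'
reverse → 'hj'
reverse → 'jh'
slice [0:1] → 'j'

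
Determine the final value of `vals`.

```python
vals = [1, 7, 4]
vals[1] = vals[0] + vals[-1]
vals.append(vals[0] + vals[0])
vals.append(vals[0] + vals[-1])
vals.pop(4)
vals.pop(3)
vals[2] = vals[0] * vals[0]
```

[1, 5, 1]

vals[1] = vals[0]+vals[-1] = 1+4 = 5 → [1, 5, 4]
append vals[0]+vals[0] = 1+1 = 2 → [1, 5, 4, 2]
append vals[0]+vals[-1] = 1+2 = 3 → [1, 5, 4, 2, 3]
pop(4) removes 3 → [1, 5, 4, 2]
pop(3) removes 2 → [1, 5, 4]
vals[2] = vals[0]*vals[0] = 1*1 = 1 → [1, 5, 1]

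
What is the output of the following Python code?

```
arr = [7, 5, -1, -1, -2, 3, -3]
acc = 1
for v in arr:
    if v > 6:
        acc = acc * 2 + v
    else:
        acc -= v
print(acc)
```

v=7: >6, acc = 1*2+7 = 9
v=5: not >6, acc = 9-5 = 4
v=-1: not >6, acc = 4-(-1) = 5
v=-1: not >6, acc = 5-(-1) = 6
v=-2: not >6, acc = 6-(-2) = 8
v=3: not >6, acc = 8-3 = 5
v=-3: not >6, acc = 5-(-3) = 8

8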